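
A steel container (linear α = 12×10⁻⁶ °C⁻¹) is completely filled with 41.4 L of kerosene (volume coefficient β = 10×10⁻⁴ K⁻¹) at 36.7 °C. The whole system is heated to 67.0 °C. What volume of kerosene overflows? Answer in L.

1.21 L

The container also expands: β_container ≈ 3α = 3.6×10⁻⁵ /K
Net overflow = V₀(β_liq − 3α_cont)ΔT
β − 3α = 1.00×10⁻³ − 3.6×10⁻⁵ = 9.64×10⁻⁴ /K; ΔT = 30.3 K
ΔV = 41.4 × 9.64×10⁻⁴ × 30.3 = 1.21 L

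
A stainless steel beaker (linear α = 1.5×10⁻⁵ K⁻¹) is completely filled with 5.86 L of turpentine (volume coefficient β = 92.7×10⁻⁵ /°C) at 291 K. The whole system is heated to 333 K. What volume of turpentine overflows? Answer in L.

The beaker also expands: β_container ≈ 3α = 4.5×10⁻⁵ /K
Net overflow = V₀(β_liq − 3α_cont)ΔT
β − 3α = 9.27×10⁻⁴ − 4.5×10⁻⁵ = 8.82×10⁻⁴ /K; ΔT = 42 K
ΔV = 5.86 × 8.82×10⁻⁴ × 42 = 0.217 L

0.217 L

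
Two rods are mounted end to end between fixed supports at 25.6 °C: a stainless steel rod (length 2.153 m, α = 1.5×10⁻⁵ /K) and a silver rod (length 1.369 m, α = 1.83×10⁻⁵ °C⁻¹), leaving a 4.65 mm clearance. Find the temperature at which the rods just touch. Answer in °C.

Gap closes when ΔL₁ + ΔL₂ = 4.65 mm = 4.65×10⁻³ m
(α₁L₁ + α₂L₂)ΔT = g
α₁L₁ + α₂L₂ = 1.5×10⁻⁵×2.153 + 1.83×10⁻⁵×1.369 = 5.73477×10⁻⁵ m/K
ΔT = 4.65×10⁻³ / 5.73477×10⁻⁵ = 81.08 K
T = 25.6 + 81.08 = 106.68 °C

T = 107 °C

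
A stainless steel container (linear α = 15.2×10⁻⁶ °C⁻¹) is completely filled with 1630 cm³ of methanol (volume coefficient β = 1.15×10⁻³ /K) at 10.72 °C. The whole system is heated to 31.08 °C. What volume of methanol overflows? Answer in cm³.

36.7 cm³

The container also expands: β_container ≈ 3α = 4.56×10⁻⁵ /K
Net overflow = V₀(β_liq − 3α_cont)ΔT
β − 3α = 1.15×10⁻³ − 4.56×10⁻⁵ = 1.1044×10⁻³ /K; ΔT = 20.36 K
ΔV = 1630 × 1.1044×10⁻³ × 20.36 = 36.7 cm³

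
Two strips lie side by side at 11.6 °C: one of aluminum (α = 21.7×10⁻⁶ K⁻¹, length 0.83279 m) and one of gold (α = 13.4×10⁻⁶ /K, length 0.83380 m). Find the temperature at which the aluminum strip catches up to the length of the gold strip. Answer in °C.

L₁(1 + α₁ΔT) = L₂(1 + α₂ΔT) ⇒ ΔT = (L₂ − L₁)/(α₁L₁ − α₂L₂)
L₂ − L₁ = 0.83380 − 0.83279 = 1.01×10⁻³ m
α₁L₁ − α₂L₂ = 21.7×10⁻⁶×0.83279 − 13.4×10⁻⁶×0.83380 = 6.898623×10⁻⁶ m/K
ΔT = 1.01×10⁻³ / 6.898623×10⁻⁶ = 146.406 K
T = 11.6 + 146.406 = 158.006 °C

T = 158.0 °C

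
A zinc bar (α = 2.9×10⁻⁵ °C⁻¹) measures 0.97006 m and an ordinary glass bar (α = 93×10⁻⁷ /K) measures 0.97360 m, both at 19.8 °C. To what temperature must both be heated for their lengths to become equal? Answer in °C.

T = 205.4 °C

L₁(1 + α₁ΔT) = L₂(1 + α₂ΔT) ⇒ ΔT = (L₂ − L₁)/(α₁L₁ − α₂L₂)
L₂ − L₁ = 0.97360 − 0.97006 = 3.54×10⁻³ m
α₁L₁ − α₂L₂ = 2.9×10⁻⁵×0.97006 − 93×10⁻⁷×0.97360 = 1.907726×10⁻⁵ m/K
ΔT = 3.54×10⁻³ / 1.907726×10⁻⁵ = 185.561 K
T = 19.8 + 185.561 = 205.361 °C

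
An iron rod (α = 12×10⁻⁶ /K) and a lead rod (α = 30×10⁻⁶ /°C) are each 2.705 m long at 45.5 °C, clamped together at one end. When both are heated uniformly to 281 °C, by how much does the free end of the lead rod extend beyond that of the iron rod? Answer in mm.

11.5 mm

ΔT = 235.5 K
iron: ΔL = 12×10⁻⁶ × 2.705 m × 235.5 = 7.6443×10⁻³ m = 7.6443 mm
lead: ΔL = 30×10⁻⁶ × 2.705 m × 235.5 = 1.9111×10⁻² m = 19.111 mm
difference = 19.111 − 7.6443 = 11.4667 mm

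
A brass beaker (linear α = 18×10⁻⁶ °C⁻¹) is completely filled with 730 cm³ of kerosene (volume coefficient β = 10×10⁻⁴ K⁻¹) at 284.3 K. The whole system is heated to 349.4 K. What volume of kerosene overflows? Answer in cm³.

The beaker also expands: β_container ≈ 3α = 5.4×10⁻⁵ /K
Net overflow = V₀(β_liq − 3α_cont)ΔT
β − 3α = 1.00×10⁻³ − 5.4×10⁻⁵ = 9.46×10⁻⁴ /K; ΔT = 65.1 K
ΔV = 730 × 9.46×10⁻⁴ × 65.1 = 45.0 cm³

45.0 cm³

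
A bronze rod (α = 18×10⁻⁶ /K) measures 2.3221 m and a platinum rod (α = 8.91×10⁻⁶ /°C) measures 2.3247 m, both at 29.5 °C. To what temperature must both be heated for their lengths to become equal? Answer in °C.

T = 152.8 °C

L₁(1 + α₁ΔT) = L₂(1 + α₂ΔT) ⇒ ΔT = (L₂ − L₁)/(α₁L₁ − α₂L₂)
L₂ − L₁ = 2.3247 − 2.3221 = 2.60×10⁻³ m
α₁L₁ − α₂L₂ = 18×10⁻⁶×2.3221 − 8.91×10⁻⁶×2.3247 = 2.1084723×10⁻⁵ m/K
ΔT = 2.60×10⁻³ / 2.1084723×10⁻⁵ = 123.312 K
T = 29.5 + 123.312 = 152.812 °C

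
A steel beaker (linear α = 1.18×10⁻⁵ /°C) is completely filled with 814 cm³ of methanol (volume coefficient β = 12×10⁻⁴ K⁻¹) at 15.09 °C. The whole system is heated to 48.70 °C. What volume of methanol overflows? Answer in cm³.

The beaker also expands: β_container ≈ 3α = 3.54×10⁻⁵ /K
Net overflow = V₀(β_liq − 3α_cont)ΔT
β − 3α = 1.20×10⁻³ − 3.54×10⁻⁵ = 1.1646×10⁻³ /K; ΔT = 33.61 K
ΔV = 814 × 1.1646×10⁻³ × 33.61 = 31.9 cm³

31.9 cm³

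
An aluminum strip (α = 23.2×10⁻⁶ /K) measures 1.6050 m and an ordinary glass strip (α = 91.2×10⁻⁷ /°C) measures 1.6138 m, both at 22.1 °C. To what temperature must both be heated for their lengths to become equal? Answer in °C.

Equal length when α₁L₁ΔT − α₂L₂ΔT = L₂ − L₁ = 8.80×10⁻³ m
α₁L₁ = 3.7236×10⁻⁵, α₂L₂ = 1.4717856×10⁻⁵ → Δ(αL) = 2.2518144×10⁻⁵ m/K
ΔT = 8.80×10⁻³ / 2.2518144×10⁻⁵ = 390.796 K, so T = 22.1 + 390.796 = 412.896 °C

T = 412.9 °C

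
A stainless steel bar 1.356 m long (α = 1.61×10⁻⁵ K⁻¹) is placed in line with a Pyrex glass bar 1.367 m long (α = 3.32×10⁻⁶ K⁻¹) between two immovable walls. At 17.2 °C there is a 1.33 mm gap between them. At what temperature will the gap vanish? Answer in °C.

T = 67.6 °C

α₁L₁ = 2.18316×10⁻⁵ m/K, α₂L₂ = 4.53844×10⁻⁶ m/K → total 2.637004×10⁻⁵ m/K
ΔT = g/(α₁L₁+α₂L₂) = 1.33×10⁻³ / 2.637004×10⁻⁵ = 50.436 K
T = 17.2 + 50.436 = 67.636 °C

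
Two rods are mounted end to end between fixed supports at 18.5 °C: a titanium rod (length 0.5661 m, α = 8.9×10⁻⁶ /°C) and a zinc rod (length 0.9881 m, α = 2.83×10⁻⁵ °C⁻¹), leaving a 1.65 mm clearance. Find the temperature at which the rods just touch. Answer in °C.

T = 68.5 °C

α₁L₁ = 5.03829×10⁻⁶ m/K, α₂L₂ = 2.796323×10⁻⁵ m/K → total 3.300152×10⁻⁵ m/K
ΔT = g/(α₁L₁+α₂L₂) = 1.65×10⁻³ / 3.300152×10⁻⁵ = 49.998 K
T = 18.5 + 49.998 = 68.498 °C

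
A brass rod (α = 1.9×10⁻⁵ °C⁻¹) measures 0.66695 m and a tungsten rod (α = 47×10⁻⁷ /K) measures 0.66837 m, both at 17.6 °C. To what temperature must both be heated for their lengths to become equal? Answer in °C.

L₁(1 + α₁ΔT) = L₂(1 + α₂ΔT) ⇒ ΔT = (L₂ − L₁)/(α₁L₁ − α₂L₂)
L₂ − L₁ = 0.66837 − 0.66695 = 1.42×10⁻³ m
α₁L₁ − α₂L₂ = 1.9×10⁻⁵×0.66695 − 47×10⁻⁷×0.66837 = 9.530711×10⁻⁶ m/K
ΔT = 1.42×10⁻³ / 9.530711×10⁻⁶ = 148.992 K
T = 17.6 + 148.992 = 166.592 °C

T = 166.6 °C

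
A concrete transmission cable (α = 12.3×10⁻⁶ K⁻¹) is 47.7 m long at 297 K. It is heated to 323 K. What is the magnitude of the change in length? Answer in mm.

|ΔT| = |323 − 297| = 26 K
ΔL = αL₀ΔT = (12.3×10⁻⁶)(47.7)(26) = 1.53×10⁻² m

ΔL = 15.3 mm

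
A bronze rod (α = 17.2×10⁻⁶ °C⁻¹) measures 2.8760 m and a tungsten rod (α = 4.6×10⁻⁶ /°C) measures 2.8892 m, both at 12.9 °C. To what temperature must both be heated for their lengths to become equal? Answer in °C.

T = 377.8 °C

L₁(1 + α₁ΔT) = L₂(1 + α₂ΔT) ⇒ ΔT = (L₂ − L₁)/(α₁L₁ − α₂L₂)
L₂ − L₁ = 2.8892 − 2.8760 = 1.32×10⁻² m
α₁L₁ − α₂L₂ = 17.2×10⁻⁶×2.8760 − 4.6×10⁻⁶×2.8892 = 3.617688×10⁻⁵ m/K
ΔT = 1.32×10⁻² / 3.617688×10⁻⁵ = 364.874 K
T = 12.9 + 364.874 = 377.774 °C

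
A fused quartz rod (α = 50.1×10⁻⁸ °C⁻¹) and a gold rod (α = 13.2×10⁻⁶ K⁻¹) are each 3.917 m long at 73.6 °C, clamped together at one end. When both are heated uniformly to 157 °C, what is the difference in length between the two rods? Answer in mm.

ΔT = 83.4 K
fused quartz: ΔL = 50.1×10⁻⁸ × 3.917 m × 83.4 = 1.6367×10⁻⁴ m = 0.16367 mm
gold: ΔL = 13.2×10⁻⁶ × 3.917 m × 83.4 = 4.3121×10⁻³ m = 4.3121 mm
difference = 4.3121 − 0.16367 = 4.14843 mm

4.15 mm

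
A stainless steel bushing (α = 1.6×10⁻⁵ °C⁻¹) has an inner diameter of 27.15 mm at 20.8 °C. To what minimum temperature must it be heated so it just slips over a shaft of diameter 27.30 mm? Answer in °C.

T = 366 °C

Required Δd = 27.30 − 27.15 = 0.15 mm
Δd = αd₀ΔT ⇒ ΔT = Δd/(αd₀) = 0.15 / (1.6×10⁻⁵ × 27.15) = 345.30 K
T_min = 20.8 + 345.30 = 366.10 °C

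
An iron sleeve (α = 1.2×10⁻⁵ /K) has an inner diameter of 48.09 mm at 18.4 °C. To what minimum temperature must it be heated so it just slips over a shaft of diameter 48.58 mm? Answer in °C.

T = 868 °C

Required Δd = 48.58 − 48.09 = 0.49 mm
Δd = αd₀ΔT ⇒ ΔT = Δd/(αd₀) = 0.49 / (1.2×10⁻⁵ × 48.09) = 849.10 K
T_min = 18.4 + 849.10 = 867.50 °C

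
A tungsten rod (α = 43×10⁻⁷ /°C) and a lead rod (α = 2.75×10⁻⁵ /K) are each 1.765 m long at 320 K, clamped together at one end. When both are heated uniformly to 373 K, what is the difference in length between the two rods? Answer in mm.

2.17 mm

ΔT = 53 K
tungsten: ΔL = 43×10⁻⁷ × 1.765 m × 53 = 4.0224×10⁻⁴ m = 0.40224 mm
lead: ΔL = 2.75×10⁻⁵ × 1.765 m × 53 = 2.5725×10⁻³ m = 2.5725 mm
difference = 2.5725 − 0.40224 = 2.17026 mm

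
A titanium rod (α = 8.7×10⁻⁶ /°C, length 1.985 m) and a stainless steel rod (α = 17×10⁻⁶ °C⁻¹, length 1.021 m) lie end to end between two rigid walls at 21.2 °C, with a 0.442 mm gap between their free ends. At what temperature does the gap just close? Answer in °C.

T = 34.0 °C

α₁L₁ = 1.72695×10⁻⁵ m/K, α₂L₂ = 1.7357×10⁻⁵ m/K → total 3.46265×10⁻⁵ m/K
ΔT = g/(α₁L₁+α₂L₂) = 4.42×10⁻⁴ / 3.46265×10⁻⁵ = 12.765 K
T = 21.2 + 12.765 = 33.965 °C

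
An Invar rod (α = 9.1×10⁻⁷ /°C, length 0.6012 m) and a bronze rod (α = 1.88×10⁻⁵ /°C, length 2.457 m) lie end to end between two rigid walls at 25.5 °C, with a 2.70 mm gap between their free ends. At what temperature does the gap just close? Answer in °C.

T = 83.3 °C

Gap closes when ΔL₁ + ΔL₂ = 2.70 mm = 2.70×10⁻³ m
(α₁L₁ + α₂L₂)ΔT = g
α₁L₁ + α₂L₂ = 9.1×10⁻⁷×0.6012 + 1.88×10⁻⁵×2.457 = 4.6738692×10⁻⁵ m/K
ΔT = 2.70×10⁻³ / 4.6738692×10⁻⁵ = 57.768 K
T = 25.5 + 57.768 = 83.268 °C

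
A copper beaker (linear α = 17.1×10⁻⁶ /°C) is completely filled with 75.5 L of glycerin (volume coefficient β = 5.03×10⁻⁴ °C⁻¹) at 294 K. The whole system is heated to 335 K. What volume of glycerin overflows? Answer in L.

The beaker also expands: β_container ≈ 3α = 5.13×10⁻⁵ /K
Net overflow = V₀(β_liq − 3α_cont)ΔT
β − 3α = 5.03×10⁻⁴ − 5.13×10⁻⁵ = 4.517×10⁻⁴ /K; ΔT = 41 K
ΔV = 75.5 × 4.517×10⁻⁴ × 41 = 1.40 L

1.40 L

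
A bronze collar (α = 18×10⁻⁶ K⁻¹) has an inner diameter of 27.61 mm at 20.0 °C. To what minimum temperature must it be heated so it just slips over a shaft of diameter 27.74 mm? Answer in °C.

T = 282 °C

Required Δd = 27.74 − 27.61 = 0.13 mm
Δd = αd₀ΔT ⇒ ΔT = Δd/(αd₀) = 0.13 / (18×10⁻⁶ × 27.61) = 261.58 K
T_min = 20.0 + 261.58 = 281.58 °C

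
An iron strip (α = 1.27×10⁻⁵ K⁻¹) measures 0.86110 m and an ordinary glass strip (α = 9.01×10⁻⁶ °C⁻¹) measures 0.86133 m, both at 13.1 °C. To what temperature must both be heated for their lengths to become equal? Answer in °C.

L₁(1 + α₁ΔT) = L₂(1 + α₂ΔT) ⇒ ΔT = (L₂ − L₁)/(α₁L₁ − α₂L₂)
L₂ − L₁ = 0.86133 − 0.86110 = 2.30×10⁻⁴ m
α₁L₁ − α₂L₂ = 1.27×10⁻⁵×0.86110 − 9.01×10⁻⁶×0.86133 = 3.1753867×10⁻⁶ m/K
ΔT = 2.30×10⁻⁴ / 3.1753867×10⁻⁶ = 72.4321 K
T = 13.1 + 72.4321 = 85.5321 °C

T = 85.53 °C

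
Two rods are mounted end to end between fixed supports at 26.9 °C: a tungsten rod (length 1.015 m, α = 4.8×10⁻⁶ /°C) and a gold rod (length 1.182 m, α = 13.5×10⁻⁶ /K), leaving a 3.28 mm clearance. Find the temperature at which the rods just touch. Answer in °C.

T = 184 °C

α₁L₁ = 4.872×10⁻⁶ m/K, α₂L₂ = 1.5957×10⁻⁵ m/K → total 2.0829×10⁻⁵ m/K
ΔT = g/(α₁L₁+α₂L₂) = 3.28×10⁻³ / 2.0829×10⁻⁵ = 157.47 K
T = 26.9 + 157.47 = 184.37 °C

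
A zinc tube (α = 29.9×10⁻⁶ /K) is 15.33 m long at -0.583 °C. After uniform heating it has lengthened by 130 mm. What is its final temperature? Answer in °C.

T = 283 °C

ΔL = αL₀ΔT ⇒ ΔT = ΔL / (αL₀)
ΔT = 130×10⁻³ m / (29.9×10⁻⁶ × 15.33 m) = 283.616 K
T = -0.583 + 283.616 = 283.033 °C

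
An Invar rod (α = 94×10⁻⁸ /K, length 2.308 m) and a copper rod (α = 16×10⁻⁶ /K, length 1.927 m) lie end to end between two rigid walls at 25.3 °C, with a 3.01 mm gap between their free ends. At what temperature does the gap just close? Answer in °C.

T = 117 °C

α₁L₁ = 2.16952×10⁻⁶ m/K, α₂L₂ = 3.0832×10⁻⁵ m/K → total 3.300152×10⁻⁵ m/K
ΔT = g/(α₁L₁+α₂L₂) = 3.01×10⁻³ / 3.300152×10⁻⁵ = 91.21 K
T = 25.3 + 91.21 = 116.51 °C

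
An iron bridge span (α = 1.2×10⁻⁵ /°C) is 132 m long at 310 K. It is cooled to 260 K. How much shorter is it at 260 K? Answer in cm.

ΔL = 7.92 cm

|ΔT| = |260 − 310| = 50 K
ΔL = αL₀ΔT = (1.2×10⁻⁵)(132)(50) = 7.92×10⁻² m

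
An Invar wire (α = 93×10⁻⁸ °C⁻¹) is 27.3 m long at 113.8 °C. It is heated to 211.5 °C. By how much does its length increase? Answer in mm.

ΔL = 2.48 mm

|ΔT| = |211.5 − 113.8| = 97.7 K
ΔL = αL₀ΔT = (93×10⁻⁸)(27.3)(97.7) = 2.48×10⁻³ m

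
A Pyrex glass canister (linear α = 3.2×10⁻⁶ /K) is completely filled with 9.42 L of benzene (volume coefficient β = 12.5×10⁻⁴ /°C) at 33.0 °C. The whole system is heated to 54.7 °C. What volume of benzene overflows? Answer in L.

The canister also expands: β_container ≈ 3α = 9.6×10⁻⁶ /K
Net overflow = V₀(β_liq − 3α_cont)ΔT
β − 3α = 1.25×10⁻³ − 9.6×10⁻⁶ = 1.2404×10⁻³ /K; ΔT = 21.7 K
ΔV = 9.42 × 1.2404×10⁻³ × 21.7 = 0.254 L

0.254 L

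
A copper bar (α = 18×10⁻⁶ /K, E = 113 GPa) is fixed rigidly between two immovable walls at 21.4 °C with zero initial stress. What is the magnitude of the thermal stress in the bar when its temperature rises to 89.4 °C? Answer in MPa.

σ = 138 MPa

Fully constrained: the free strain ε = αΔT is blocked, so σ = Eε = EαΔT.
|ΔT| = 68.0 K
σ = 113×10⁹ × 18×10⁻⁶ × 68.0 = 1.38×10⁸ Pa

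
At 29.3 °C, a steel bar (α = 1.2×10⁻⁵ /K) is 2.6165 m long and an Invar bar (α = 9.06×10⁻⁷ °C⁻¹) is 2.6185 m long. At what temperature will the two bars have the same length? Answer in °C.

T = 98.20 °C

Equal length when α₁L₁ΔT − α₂L₂ΔT = L₂ − L₁ = 2.00×10⁻³ m
α₁L₁ = 3.1398×10⁻⁵, α₂L₂ = 2.372361×10⁻⁶ → Δ(αL) = 2.9025639×10⁻⁵ m/K
ΔT = 2.00×10⁻³ / 2.9025639×10⁻⁵ = 68.9046 K, so T = 29.3 + 68.9046 = 98.2046 °C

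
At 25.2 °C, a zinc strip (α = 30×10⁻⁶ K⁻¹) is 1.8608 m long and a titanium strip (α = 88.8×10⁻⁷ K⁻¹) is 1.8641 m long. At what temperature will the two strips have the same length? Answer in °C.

T = 109.2 °C

Equal length when α₁L₁ΔT − α₂L₂ΔT = L₂ − L₁ = 3.30×10⁻³ m
α₁L₁ = 5.5824×10⁻⁵, α₂L₂ = 1.6553208×10⁻⁵ → Δ(αL) = 3.9270792×10⁻⁵ m/K
ΔT = 3.30×10⁻³ / 3.9270792×10⁻⁵ = 84.032 K, so T = 25.2 + 84.032 = 109.232 °C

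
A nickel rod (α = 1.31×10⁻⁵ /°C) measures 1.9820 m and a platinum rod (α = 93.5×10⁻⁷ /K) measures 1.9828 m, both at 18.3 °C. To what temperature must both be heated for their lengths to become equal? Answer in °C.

T = 126.0 °C

Equal length when α₁L₁ΔT − α₂L₂ΔT = L₂ − L₁ = 8.00×10⁻⁴ m
α₁L₁ = 2.59642×10⁻⁵, α₂L₂ = 1.853918×10⁻⁵ → Δ(αL) = 7.42502×10⁻⁶ m/K
ΔT = 8.00×10⁻⁴ / 7.42502×10⁻⁶ = 107.744 K, so T = 18.3 + 107.744 = 126.044 °C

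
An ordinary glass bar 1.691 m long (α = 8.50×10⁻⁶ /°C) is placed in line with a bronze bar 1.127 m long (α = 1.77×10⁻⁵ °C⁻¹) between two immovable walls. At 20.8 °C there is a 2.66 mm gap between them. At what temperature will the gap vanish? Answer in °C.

Gap closes when ΔL₁ + ΔL₂ = 2.66 mm = 2.66×10⁻³ m
(α₁L₁ + α₂L₂)ΔT = g
α₁L₁ + α₂L₂ = 8.50×10⁻⁶×1.691 + 1.77×10⁻⁵×1.127 = 3.43214×10⁻⁵ m/K
ΔT = 2.66×10⁻³ / 3.43214×10⁻⁵ = 77.503 K
T = 20.8 + 77.503 = 98.303 °C

T = 98.3 °C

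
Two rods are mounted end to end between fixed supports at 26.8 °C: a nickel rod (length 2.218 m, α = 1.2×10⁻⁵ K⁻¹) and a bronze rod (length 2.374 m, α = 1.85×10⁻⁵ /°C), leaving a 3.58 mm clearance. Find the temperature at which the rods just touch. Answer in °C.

Gap closes when ΔL₁ + ΔL₂ = 3.58 mm = 3.58×10⁻³ m
(α₁L₁ + α₂L₂)ΔT = g
α₁L₁ + α₂L₂ = 1.2×10⁻⁵×2.218 + 1.85×10⁻⁵×2.374 = 7.0535×10⁻⁵ m/K
ΔT = 3.58×10⁻³ / 7.0535×10⁻⁵ = 50.755 K
T = 26.8 + 50.755 = 77.555 °C

T = 77.6 °C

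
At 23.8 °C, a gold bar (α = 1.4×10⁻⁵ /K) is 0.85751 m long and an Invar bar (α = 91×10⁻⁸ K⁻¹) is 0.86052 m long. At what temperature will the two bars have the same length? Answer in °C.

T = 292.0 °C

Equal length when α₁L₁ΔT − α₂L₂ΔT = L₂ − L₁ = 3.01×10⁻³ m
α₁L₁ = 1.200514×10⁻⁵, α₂L₂ = 7.830732×10⁻⁷ → Δ(αL) = 1.12220668×10⁻⁵ m/K
ΔT = 3.01×10⁻³ / 1.12220668×10⁻⁵ = 268.222 K, so T = 23.8 + 268.222 = 292.022 °C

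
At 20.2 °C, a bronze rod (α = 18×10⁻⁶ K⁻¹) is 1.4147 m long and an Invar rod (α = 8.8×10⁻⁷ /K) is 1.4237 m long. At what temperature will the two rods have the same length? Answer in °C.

L₁(1 + α₁ΔT) = L₂(1 + α₂ΔT) ⇒ ΔT = (L₂ − L₁)/(α₁L₁ − α₂L₂)
L₂ − L₁ = 1.4237 − 1.4147 = 9.00×10⁻³ m
α₁L₁ − α₂L₂ = 18×10⁻⁶×1.4147 − 8.8×10⁻⁷×1.4237 = 2.4211744×10⁻⁵ m/K
ΔT = 9.00×10⁻³ / 2.4211744×10⁻⁵ = 371.720 K
T = 20.2 + 371.720 = 391.920 °C

T = 391.9 °C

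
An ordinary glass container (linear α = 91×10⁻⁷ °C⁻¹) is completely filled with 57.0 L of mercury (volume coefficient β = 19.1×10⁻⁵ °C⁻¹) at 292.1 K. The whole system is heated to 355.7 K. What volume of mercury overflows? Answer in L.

The container also expands: β_container ≈ 3α = 2.73×10⁻⁵ /K
Net overflow = V₀(β_liq − 3α_cont)ΔT
β − 3α = 1.91×10⁻⁴ − 2.73×10⁻⁵ = 1.637×10⁻⁴ /K; ΔT = 63.6 K
ΔV = 57.0 × 1.637×10⁻⁴ × 63.6 = 0.593 L

0.593 L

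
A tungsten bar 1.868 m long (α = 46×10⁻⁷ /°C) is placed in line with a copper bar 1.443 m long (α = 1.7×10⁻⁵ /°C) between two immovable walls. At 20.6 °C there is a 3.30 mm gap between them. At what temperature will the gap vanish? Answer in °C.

T = 120 °C

Gap closes when ΔL₁ + ΔL₂ = 3.30 mm = 3.30×10⁻³ m
(α₁L₁ + α₂L₂)ΔT = g
α₁L₁ + α₂L₂ = 46×10⁻⁷×1.868 + 1.7×10⁻⁵×1.443 = 3.31238×10⁻⁵ m/K
ΔT = 3.30×10⁻³ / 3.31238×10⁻⁵ = 99.63 K
T = 20.6 + 99.63 = 120.23 °C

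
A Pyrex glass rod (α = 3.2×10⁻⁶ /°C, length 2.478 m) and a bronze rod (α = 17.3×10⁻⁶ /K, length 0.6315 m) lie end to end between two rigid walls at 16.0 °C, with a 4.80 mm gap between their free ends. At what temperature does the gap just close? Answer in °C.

Gap closes when ΔL₁ + ΔL₂ = 4.80 mm = 4.80×10⁻³ m
(α₁L₁ + α₂L₂)ΔT = g
α₁L₁ + α₂L₂ = 3.2×10⁻⁶×2.478 + 17.3×10⁻⁶×0.6315 = 1.885455×10⁻⁵ m/K
ΔT = 4.80×10⁻³ / 1.885455×10⁻⁵ = 254.58 K
T = 16.0 + 254.58 = 270.58 °C

T = 271 °C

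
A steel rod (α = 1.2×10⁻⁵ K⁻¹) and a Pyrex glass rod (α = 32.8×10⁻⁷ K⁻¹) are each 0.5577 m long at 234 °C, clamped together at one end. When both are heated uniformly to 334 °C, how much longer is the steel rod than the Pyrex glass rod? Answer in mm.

0.486 mm

ΔT = 100 K
steel: ΔL = 1.2×10⁻⁵ × 0.5577 m × 100 = 6.6924×10⁻⁴ m = 0.66924 mm
Pyrex glass: ΔL = 32.8×10⁻⁷ × 0.5577 m × 100 = 1.8293×10⁻⁴ m = 0.18293 mm
difference = 0.66924 − 0.18293 = 0.48631 mm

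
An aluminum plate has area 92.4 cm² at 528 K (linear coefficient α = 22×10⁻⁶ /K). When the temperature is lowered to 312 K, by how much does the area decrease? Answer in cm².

Area coefficient ≈ 2α; |ΔT| = 216 K
ΔA = 2αA₀ΔT = 2(22×10⁻⁶)(92.4)(216) = 0.878 cm²

ΔA = 0.878 cm²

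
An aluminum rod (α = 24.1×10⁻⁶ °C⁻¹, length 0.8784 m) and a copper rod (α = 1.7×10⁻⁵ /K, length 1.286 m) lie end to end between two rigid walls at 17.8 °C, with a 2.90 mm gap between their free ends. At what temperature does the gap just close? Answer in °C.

Gap closes when ΔL₁ + ΔL₂ = 2.90 mm = 2.90×10⁻³ m
(α₁L₁ + α₂L₂)ΔT = g
α₁L₁ + α₂L₂ = 24.1×10⁻⁶×0.8784 + 1.7×10⁻⁵×1.286 = 4.303144×10⁻⁵ m/K
ΔT = 2.90×10⁻³ / 4.303144×10⁻⁵ = 67.393 K
T = 17.8 + 67.393 = 85.193 °C

T = 85.2 °C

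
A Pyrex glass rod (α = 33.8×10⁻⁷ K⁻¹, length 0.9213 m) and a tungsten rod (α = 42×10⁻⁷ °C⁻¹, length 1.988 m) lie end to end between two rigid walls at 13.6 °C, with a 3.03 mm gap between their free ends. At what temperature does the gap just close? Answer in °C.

T = 278 °C

Gap closes when ΔL₁ + ΔL₂ = 3.03 mm = 3.03×10⁻³ m
(α₁L₁ + α₂L₂)ΔT = g
α₁L₁ + α₂L₂ = 33.8×10⁻⁷×0.9213 + 42×10⁻⁷×1.988 = 1.1463594×10⁻⁵ m/K
ΔT = 3.03×10⁻³ / 1.1463594×10⁻⁵ = 264.32 K
T = 13.6 + 264.32 = 277.92 °C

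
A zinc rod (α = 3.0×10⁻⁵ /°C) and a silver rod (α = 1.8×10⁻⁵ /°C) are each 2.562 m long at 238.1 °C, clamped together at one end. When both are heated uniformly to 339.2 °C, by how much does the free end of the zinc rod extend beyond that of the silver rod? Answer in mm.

ΔT = 101.1 K
zinc: ΔL = 3.0×10⁻⁵ × 2.562 m × 101.1 = 7.7705×10⁻³ m = 7.7705 mm
silver: ΔL = 1.8×10⁻⁵ × 2.562 m × 101.1 = 4.6623×10⁻³ m = 4.6623 mm
difference = 7.7705 − 4.6623 = 3.1082 mm

3.11 mm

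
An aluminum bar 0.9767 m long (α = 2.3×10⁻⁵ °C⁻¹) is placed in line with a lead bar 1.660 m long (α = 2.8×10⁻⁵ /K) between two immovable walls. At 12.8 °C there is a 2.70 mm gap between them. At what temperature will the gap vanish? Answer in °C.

α₁L₁ = 2.24641×10⁻⁵ m/K, α₂L₂ = 4.648×10⁻⁵ m/K → total 6.89441×10⁻⁵ m/K
ΔT = g/(α₁L₁+α₂L₂) = 2.70×10⁻³ / 6.89441×10⁻⁵ = 39.162 K
T = 12.8 + 39.162 = 51.962 °C

T = 52.0 °C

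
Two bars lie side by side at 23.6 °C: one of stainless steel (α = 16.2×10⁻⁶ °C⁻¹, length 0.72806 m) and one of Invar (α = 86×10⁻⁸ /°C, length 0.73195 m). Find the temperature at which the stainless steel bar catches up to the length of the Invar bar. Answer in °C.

L₁(1 + α₁ΔT) = L₂(1 + α₂ΔT) ⇒ ΔT = (L₂ − L₁)/(α₁L₁ − α₂L₂)
L₂ − L₁ = 0.73195 − 0.72806 = 3.89×10⁻³ m
α₁L₁ − α₂L₂ = 16.2×10⁻⁶×0.72806 − 86×10⁻⁸×0.73195 = 1.1165095×10⁻⁵ m/K
ΔT = 3.89×10⁻³ / 1.1165095×10⁻⁵ = 348.407 K
T = 23.6 + 348.407 = 372.007 °C

T = 372.0 °C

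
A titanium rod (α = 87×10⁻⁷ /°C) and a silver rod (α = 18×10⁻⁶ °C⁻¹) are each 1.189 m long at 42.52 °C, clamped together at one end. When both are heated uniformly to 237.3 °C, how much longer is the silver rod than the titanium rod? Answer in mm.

ΔT = 194.78 K
titanium: ΔL = 87×10⁻⁷ × 1.189 m × 194.78 = 2.0149×10⁻³ m = 2.0149 mm
silver: ΔL = 18×10⁻⁶ × 1.189 m × 194.78 = 4.1687×10⁻³ m = 4.1687 mm
difference = 4.1687 − 2.0149 = 2.1538 mm

2.15 mm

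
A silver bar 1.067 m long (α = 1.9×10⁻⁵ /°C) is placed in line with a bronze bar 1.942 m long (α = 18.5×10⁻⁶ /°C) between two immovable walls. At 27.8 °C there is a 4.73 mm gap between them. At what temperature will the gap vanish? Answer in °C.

T = 112 °C

Gap closes when ΔL₁ + ΔL₂ = 4.73 mm = 4.73×10⁻³ m
(α₁L₁ + α₂L₂)ΔT = g
α₁L₁ + α₂L₂ = 1.9×10⁻⁵×1.067 + 18.5×10⁻⁶×1.942 = 5.62×10⁻⁵ m/K
ΔT = 4.73×10⁻³ / 5.62×10⁻⁵ = 84.16 K
T = 27.8 + 84.16 = 111.96 °C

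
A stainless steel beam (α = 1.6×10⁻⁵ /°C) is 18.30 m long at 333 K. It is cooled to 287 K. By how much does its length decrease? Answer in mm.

ΔL = 13.5 mm

|ΔT| = |287 − 333| = 46 K
ΔL = αL₀ΔT = (1.6×10⁻⁵)(18.30)(46) = 1.35×10⁻² m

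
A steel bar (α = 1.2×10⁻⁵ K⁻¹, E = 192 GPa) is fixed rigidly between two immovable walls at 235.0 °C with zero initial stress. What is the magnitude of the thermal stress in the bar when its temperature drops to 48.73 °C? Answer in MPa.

Fully constrained: the free strain ε = αΔT is blocked, so σ = Eε = EαΔT.
|ΔT| = 186.27 K
σ = 192×10⁹ × 1.2×10⁻⁵ × 186.27 = 4.29×10⁸ Pa

σ = 429 MPa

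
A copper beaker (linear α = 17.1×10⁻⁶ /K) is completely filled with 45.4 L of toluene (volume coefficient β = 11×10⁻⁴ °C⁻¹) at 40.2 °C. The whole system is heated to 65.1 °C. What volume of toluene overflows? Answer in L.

The beaker also expands: β_container ≈ 3α = 5.13×10⁻⁵ /K
Net overflow = V₀(β_liq − 3α_cont)ΔT
β − 3α = 1.10×10⁻³ − 5.13×10⁻⁵ = 1.0487×10⁻³ /K; ΔT = 24.9 K
ΔV = 45.4 × 1.0487×10⁻³ × 24.9 = 1.19 L

1.19 L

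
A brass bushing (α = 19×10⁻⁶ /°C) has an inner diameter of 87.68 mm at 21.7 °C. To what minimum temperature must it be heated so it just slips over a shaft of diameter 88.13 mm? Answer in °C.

T = 292 °C

Required Δd = 88.13 − 87.68 = 0.45 mm
Δd = αd₀ΔT ⇒ ΔT = Δd/(αd₀) = 0.45 / (19×10⁻⁶ × 87.68) = 270.12 K
T_min = 21.7 + 270.12 = 291.82 °C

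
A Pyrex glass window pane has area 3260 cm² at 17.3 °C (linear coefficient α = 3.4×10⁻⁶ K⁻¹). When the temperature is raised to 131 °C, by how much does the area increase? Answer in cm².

ΔA = 2.52 cm²

Area coefficient ≈ 2α; |ΔT| = 113.7 K
ΔA = 2αA₀ΔT = 2(3.4×10⁻⁶)(3260)(113.7) = 2.52 cm²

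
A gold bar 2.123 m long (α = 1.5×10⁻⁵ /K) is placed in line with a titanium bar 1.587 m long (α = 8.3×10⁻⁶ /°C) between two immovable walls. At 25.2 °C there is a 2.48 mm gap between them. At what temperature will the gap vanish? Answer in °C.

T = 80.3 °C

α₁L₁ = 3.1845×10⁻⁵ m/K, α₂L₂ = 1.31721×10⁻⁵ m/K → total 4.50171×10⁻⁵ m/K
ΔT = g/(α₁L₁+α₂L₂) = 2.48×10⁻³ / 4.50171×10⁻⁵ = 55.090 K
T = 25.2 + 55.090 = 80.290 °C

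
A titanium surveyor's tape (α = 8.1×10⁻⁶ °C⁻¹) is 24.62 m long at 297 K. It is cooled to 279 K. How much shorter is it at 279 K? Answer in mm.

|ΔT| = |279 − 297| = 18 K
ΔL = αL₀ΔT = (8.1×10⁻⁶)(24.62)(18) = 3.59×10⁻³ m

ΔL = 3.59 mm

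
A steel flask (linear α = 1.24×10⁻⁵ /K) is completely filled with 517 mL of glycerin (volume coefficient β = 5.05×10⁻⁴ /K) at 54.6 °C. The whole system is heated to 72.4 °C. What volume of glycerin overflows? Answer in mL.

4.30 mL

The flask also expands: β_container ≈ 3α = 3.72×10⁻⁵ /K
Net overflow = V₀(β_liq − 3α_cont)ΔT
β − 3α = 5.05×10⁻⁴ − 3.72×10⁻⁵ = 4.678×10⁻⁴ /K; ΔT = 17.8 K
ΔV = 517 × 4.678×10⁻⁴ × 17.8 = 4.30 mL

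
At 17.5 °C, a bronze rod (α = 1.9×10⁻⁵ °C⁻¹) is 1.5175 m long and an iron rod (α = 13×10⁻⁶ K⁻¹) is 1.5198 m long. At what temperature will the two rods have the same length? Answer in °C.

T = 270.9 °C

Equal length when α₁L₁ΔT − α₂L₂ΔT = L₂ − L₁ = 2.30×10⁻³ m
α₁L₁ = 2.88325×10⁻⁵, α₂L₂ = 1.97574×10⁻⁵ → Δ(αL) = 9.0751×10⁻⁶ m/K
ΔT = 2.30×10⁻³ / 9.0751×10⁻⁶ = 253.441 K, so T = 17.5 + 253.441 = 270.941 °C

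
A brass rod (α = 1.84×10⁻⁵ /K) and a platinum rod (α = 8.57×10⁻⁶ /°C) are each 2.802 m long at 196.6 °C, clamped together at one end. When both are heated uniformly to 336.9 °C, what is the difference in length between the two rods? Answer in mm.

ΔT = 140.3 K
brass: ΔL = 1.84×10⁻⁵ × 2.802 m × 140.3 = 7.2334×10⁻³ m = 7.2334 mm
platinum: ΔL = 8.57×10⁻⁶ × 2.802 m × 140.3 = 3.3690×10⁻³ m = 3.3690 mm
difference = 7.2334 − 3.3690 = 3.8644 mm

3.86 mm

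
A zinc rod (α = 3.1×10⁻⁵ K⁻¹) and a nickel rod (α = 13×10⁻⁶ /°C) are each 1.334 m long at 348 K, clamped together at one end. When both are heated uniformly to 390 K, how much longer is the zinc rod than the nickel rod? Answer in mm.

1.01 mm

ΔT = 42 K
zinc: ΔL = 3.1×10⁻⁵ × 1.334 m × 42 = 1.7369×10⁻³ m = 1.7369 mm
nickel: ΔL = 13×10⁻⁶ × 1.334 m × 42 = 7.2836×10⁻⁴ m = 0.72836 mm
difference = 1.7369 − 0.72836 = 1.00854 mm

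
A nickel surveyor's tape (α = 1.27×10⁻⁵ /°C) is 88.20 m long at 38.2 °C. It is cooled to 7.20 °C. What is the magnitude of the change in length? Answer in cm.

ΔL = 3.47 cm

|ΔT| = |7.20 − 38.2| = 31.00 K
ΔL = αL₀ΔT = (1.27×10⁻⁵)(88.20)(31.00) = 3.47×10⁻² m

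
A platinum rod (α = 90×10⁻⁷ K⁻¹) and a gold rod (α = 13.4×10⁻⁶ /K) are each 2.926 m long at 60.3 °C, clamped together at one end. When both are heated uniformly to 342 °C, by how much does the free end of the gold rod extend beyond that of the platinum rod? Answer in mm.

3.63 mm

ΔT = 281.7 K
platinum: ΔL = 90×10⁻⁷ × 2.926 m × 281.7 = 7.4183×10⁻³ m = 7.4183 mm
gold: ΔL = 13.4×10⁻⁶ × 2.926 m × 281.7 = 1.1045×10⁻² m = 11.045 mm
difference = 11.045 − 7.4183 = 3.6267 mm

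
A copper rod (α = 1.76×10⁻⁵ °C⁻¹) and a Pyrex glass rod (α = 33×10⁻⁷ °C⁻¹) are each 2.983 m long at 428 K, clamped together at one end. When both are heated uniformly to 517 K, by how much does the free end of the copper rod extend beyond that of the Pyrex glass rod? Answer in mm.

3.80 mm

ΔT = 89 K
copper: ΔL = 1.76×10⁻⁵ × 2.983 m × 89 = 4.6726×10⁻³ m = 4.6726 mm
Pyrex glass: ΔL = 33×10⁻⁷ × 2.983 m × 89 = 8.7611×10⁻⁴ m = 0.87611 mm
difference = 4.6726 − 0.87611 = 3.79649 mm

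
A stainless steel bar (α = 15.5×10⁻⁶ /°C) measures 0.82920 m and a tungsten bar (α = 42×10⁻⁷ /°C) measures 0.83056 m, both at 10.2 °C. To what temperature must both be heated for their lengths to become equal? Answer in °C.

T = 155.4 °C

L₁(1 + α₁ΔT) = L₂(1 + α₂ΔT) ⇒ ΔT = (L₂ − L₁)/(α₁L₁ − α₂L₂)
L₂ − L₁ = 0.83056 − 0.82920 = 1.36×10⁻³ m
α₁L₁ − α₂L₂ = 15.5×10⁻⁶×0.82920 − 42×10⁻⁷×0.83056 = 9.364248×10⁻⁶ m/K
ΔT = 1.36×10⁻³ / 9.364248×10⁻⁶ = 145.233 K
T = 10.2 + 145.233 = 155.433 °C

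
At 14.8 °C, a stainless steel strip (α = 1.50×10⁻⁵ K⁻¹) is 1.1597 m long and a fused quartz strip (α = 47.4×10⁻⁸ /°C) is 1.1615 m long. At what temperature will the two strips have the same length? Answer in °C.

Equal length when α₁L₁ΔT − α₂L₂ΔT = L₂ − L₁ = 1.80×10⁻³ m
α₁L₁ = 1.73955×10⁻⁵, α₂L₂ = 5.50551×10⁻⁷ → Δ(αL) = 1.6844949×10⁻⁵ m/K
ΔT = 1.80×10⁻³ / 1.6844949×10⁻⁵ = 106.857 K, so T = 14.8 + 106.857 = 121.657 °C

T = 121.7 °C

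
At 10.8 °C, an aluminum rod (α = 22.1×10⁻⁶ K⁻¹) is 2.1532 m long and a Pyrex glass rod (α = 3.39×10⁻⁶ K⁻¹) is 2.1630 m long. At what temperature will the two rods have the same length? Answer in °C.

T = 254.3 °C

Equal length when α₁L₁ΔT − α₂L₂ΔT = L₂ − L₁ = 9.80×10⁻³ m
α₁L₁ = 4.758572×10⁻⁵, α₂L₂ = 7.33257×10⁻⁶ → Δ(αL) = 4.025315×10⁻⁵ m/K
ΔT = 9.80×10⁻³ / 4.025315×10⁻⁵ = 243.459 K, so T = 10.8 + 243.459 = 254.259 °C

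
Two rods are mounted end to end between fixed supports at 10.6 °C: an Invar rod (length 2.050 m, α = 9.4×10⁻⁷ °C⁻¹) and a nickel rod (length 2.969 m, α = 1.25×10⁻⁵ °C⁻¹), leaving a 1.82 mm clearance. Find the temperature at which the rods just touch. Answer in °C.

T = 57.2 °C

Gap closes when ΔL₁ + ΔL₂ = 1.82 mm = 1.82×10⁻³ m
(α₁L₁ + α₂L₂)ΔT = g
α₁L₁ + α₂L₂ = 9.4×10⁻⁷×2.050 + 1.25×10⁻⁵×2.969 = 3.90395×10⁻⁵ m/K
ΔT = 1.82×10⁻³ / 3.90395×10⁻⁵ = 46.619 K
T = 10.6 + 46.619 = 57.219 °C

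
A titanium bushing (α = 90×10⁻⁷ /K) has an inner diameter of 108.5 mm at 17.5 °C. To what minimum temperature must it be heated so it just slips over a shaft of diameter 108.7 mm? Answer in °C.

T = 222 °C

Required Δd = 108.7 − 108.5 = 0.2 mm
Δd = αd₀ΔT ⇒ ΔT = Δd/(αd₀) = 0.2 / (90×10⁻⁷ × 108.5) = 204.81 K
T_min = 17.5 + 204.81 = 222.31 °C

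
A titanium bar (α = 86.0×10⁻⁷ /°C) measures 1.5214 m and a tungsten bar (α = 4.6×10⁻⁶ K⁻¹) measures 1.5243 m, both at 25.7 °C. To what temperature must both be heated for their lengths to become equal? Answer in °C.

Equal length when α₁L₁ΔT − α₂L₂ΔT = L₂ − L₁ = 2.90×10⁻³ m
α₁L₁ = 1.308404×10⁻⁵, α₂L₂ = 7.01178×10⁻⁶ → Δ(αL) = 6.07226×10⁻⁶ m/K
ΔT = 2.90×10⁻³ / 6.07226×10⁻⁶ = 477.582 K, so T = 25.7 + 477.582 = 503.282 °C

T = 503.3 °C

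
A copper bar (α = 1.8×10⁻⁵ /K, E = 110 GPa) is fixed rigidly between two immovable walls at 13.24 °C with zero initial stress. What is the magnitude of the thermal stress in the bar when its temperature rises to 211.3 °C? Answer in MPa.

Fully constrained: the free strain ε = αΔT is blocked, so σ = Eε = EαΔT.
|ΔT| = 198.06 K
σ = 110×10⁹ × 1.8×10⁻⁵ × 198.06 = 3.92×10⁸ Pa

σ = 392 MPa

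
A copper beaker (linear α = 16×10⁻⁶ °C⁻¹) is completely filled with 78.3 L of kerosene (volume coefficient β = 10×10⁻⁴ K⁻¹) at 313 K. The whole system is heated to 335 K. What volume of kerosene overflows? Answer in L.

The beaker also expands: β_container ≈ 3α = 4.8×10⁻⁵ /K
Net overflow = V₀(β_liq − 3α_cont)ΔT
β − 3α = 1.00×10⁻³ − 4.8×10⁻⁵ = 9.52×10⁻⁴ /K; ΔT = 22 K
ΔV = 78.3 × 9.52×10⁻⁴ × 22 = 1.64 L

1.64 L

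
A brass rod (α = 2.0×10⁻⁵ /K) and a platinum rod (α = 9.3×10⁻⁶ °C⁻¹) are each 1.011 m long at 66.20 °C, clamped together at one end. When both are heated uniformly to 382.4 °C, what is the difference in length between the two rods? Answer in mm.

3.42 mm

ΔT = 316.20 K
brass: ΔL = 2.0×10⁻⁵ × 1.011 m × 316.20 = 6.3936×10⁻³ m = 6.3936 mm
platinum: ΔL = 9.3×10⁻⁶ × 1.011 m × 316.20 = 2.9730×10⁻³ m = 2.9730 mm
difference = 6.3936 − 2.9730 = 3.4206 mm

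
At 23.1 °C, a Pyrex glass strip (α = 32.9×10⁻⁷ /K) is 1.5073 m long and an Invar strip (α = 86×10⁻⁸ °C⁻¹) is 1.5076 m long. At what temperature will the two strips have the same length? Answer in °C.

T = 105.0 °C

L₁(1 + α₁ΔT) = L₂(1 + α₂ΔT) ⇒ ΔT = (L₂ − L₁)/(α₁L₁ − α₂L₂)
L₂ − L₁ = 1.5076 − 1.5073 = 3.00×10⁻⁴ m
α₁L₁ − α₂L₂ = 32.9×10⁻⁷×1.5073 − 86×10⁻⁸×1.5076 = 3.662481×10⁻⁶ m/K
ΔT = 3.00×10⁻⁴ / 3.662481×10⁻⁶ = 81.912 K
T = 23.1 + 81.912 = 105.012 °C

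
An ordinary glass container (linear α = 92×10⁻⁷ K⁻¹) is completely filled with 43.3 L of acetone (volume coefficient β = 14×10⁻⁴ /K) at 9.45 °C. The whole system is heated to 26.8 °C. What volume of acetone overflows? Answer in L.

1.03 L

The container also expands: β_container ≈ 3α = 2.76×10⁻⁵ /K
Net overflow = V₀(β_liq − 3α_cont)ΔT
β − 3α = 1.40×10⁻³ − 2.76×10⁻⁵ = 1.3724×10⁻³ /K; ΔT = 17.35 K
ΔV = 43.3 × 1.3724×10⁻³ × 17.35 = 1.03 L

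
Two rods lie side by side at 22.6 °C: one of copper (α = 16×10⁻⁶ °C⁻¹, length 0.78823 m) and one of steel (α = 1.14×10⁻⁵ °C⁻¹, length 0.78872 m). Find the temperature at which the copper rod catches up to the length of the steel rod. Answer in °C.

L₁(1 + α₁ΔT) = L₂(1 + α₂ΔT) ⇒ ΔT = (L₂ − L₁)/(α₁L₁ − α₂L₂)
L₂ − L₁ = 0.78872 − 0.78823 = 4.90×10⁻⁴ m
α₁L₁ − α₂L₂ = 16×10⁻⁶×0.78823 − 1.14×10⁻⁵×0.78872 = 3.620272×10⁻⁶ m/K
ΔT = 4.90×10⁻⁴ / 3.620272×10⁻⁶ = 135.349 K
T = 22.6 + 135.349 = 157.949 °C

T = 157.9 °C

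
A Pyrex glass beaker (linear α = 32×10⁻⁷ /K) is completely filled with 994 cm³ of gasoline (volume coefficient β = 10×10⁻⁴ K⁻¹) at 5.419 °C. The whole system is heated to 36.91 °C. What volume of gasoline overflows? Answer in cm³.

31.0 cm³

The beaker also expands: β_container ≈ 3α = 9.6×10⁻⁶ /K
Net overflow = V₀(β_liq − 3α_cont)ΔT
β − 3α = 1.00×10⁻³ − 9.6×10⁻⁶ = 9.904×10⁻⁴ /K; ΔT = 31.491 K
ΔV = 994 × 9.904×10⁻⁴ × 31.491 = 31.0 cm³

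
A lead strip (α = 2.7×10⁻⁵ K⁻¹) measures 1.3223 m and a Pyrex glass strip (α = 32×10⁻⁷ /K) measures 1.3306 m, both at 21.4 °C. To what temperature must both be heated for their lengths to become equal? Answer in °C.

Equal length when α₁L₁ΔT − α₂L₂ΔT = L₂ − L₁ = 8.30×10⁻³ m
α₁L₁ = 3.57021×10⁻⁵, α₂L₂ = 4.25792×10⁻⁶ → Δ(αL) = 3.144418×10⁻⁵ m/K
ΔT = 8.30×10⁻³ / 3.144418×10⁻⁵ = 263.960 K, so T = 21.4 + 263.960 = 285.360 °C

T = 285.4 °C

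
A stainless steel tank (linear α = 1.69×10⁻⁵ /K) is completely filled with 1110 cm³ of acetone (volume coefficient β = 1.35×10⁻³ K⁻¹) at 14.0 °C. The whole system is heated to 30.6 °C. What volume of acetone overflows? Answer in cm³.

23.9 cm³

The tank also expands: β_container ≈ 3α = 5.07×10⁻⁵ /K
Net overflow = V₀(β_liq − 3α_cont)ΔT
β − 3α = 1.35×10⁻³ − 5.07×10⁻⁵ = 1.2993×10⁻³ /K; ΔT = 16.6 K
ΔV = 1110 × 1.2993×10⁻³ × 16.6 = 23.9 cm³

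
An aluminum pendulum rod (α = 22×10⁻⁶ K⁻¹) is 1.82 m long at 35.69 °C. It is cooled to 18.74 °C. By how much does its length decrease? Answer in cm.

ΔL = 0.0679 cm

|ΔT| = |18.74 − 35.69| = 16.95 K
ΔL = αL₀ΔT = (22×10⁻⁶)(1.82)(16.95) = 6.79×10⁻⁴ m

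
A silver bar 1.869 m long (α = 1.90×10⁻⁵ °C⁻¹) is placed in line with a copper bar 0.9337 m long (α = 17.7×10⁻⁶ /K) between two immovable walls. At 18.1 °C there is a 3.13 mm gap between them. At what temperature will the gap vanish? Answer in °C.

α₁L₁ = 3.5511×10⁻⁵ m/K, α₂L₂ = 1.652649×10⁻⁵ m/K → total 5.203749×10⁻⁵ m/K
ΔT = g/(α₁L₁+α₂L₂) = 3.13×10⁻³ / 5.203749×10⁻⁵ = 60.149 K
T = 18.1 + 60.149 = 78.249 °C

T = 78.2 °C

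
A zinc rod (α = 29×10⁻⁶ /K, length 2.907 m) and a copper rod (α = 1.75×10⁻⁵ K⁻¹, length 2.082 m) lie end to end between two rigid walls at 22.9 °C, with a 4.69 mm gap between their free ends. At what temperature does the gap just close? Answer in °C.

α₁L₁ = 8.4303×10⁻⁵ m/K, α₂L₂ = 3.6435×10⁻⁵ m/K → total 1.20738×10⁻⁴ m/K
ΔT = g/(α₁L₁+α₂L₂) = 4.69×10⁻³ / 1.20738×10⁻⁴ = 38.844 K
T = 22.9 + 38.844 = 61.744 °C

T = 61.7 °C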